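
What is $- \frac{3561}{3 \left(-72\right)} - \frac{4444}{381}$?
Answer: $\frac{44093}{9144} \approx 4.8221$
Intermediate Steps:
$- \frac{3561}{3 \left(-72\right)} - \frac{4444}{381} = - \frac{3561}{-216} - \frac{4444}{381} = \left(-3561\right) \left(- \frac{1}{216}\right) - \frac{4444}{381} = \frac{1187}{72} - \frac{4444}{381} = \frac{44093}{9144}$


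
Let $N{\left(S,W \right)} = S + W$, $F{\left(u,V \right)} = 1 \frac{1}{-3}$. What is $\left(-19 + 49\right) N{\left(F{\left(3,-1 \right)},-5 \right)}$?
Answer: $-160$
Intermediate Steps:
$F{\left(u,V \right)} = - \frac{1}{3}$ ($F{\left(u,V \right)} = 1 \left(- \frac{1}{3}\right) = - \frac{1}{3}$)
$\left(-19 + 49\right) N{\left(F{\left(3,-1 \right)},-5 \right)} = \left(-19 + 49\right) \left(- \frac{1}{3} - 5\right) = 30 \left(- \frac{16}{3}\right) = -160$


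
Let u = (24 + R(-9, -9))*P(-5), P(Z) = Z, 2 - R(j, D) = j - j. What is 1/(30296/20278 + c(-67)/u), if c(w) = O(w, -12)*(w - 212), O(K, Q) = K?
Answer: -1318070/187559087 ≈ -0.0070275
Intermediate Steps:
R(j, D) = 2 (R(j, D) = 2 - (j - j) = 2 - 1*0 = 2 + 0 = 2)
c(w) = w*(-212 + w) (c(w) = w*(w - 212) = w*(-212 + w))
u = -130 (u = (24 + 2)*(-5) = 26*(-5) = -130)
1/(30296/20278 + c(-67)/u) = 1/(30296/20278 - 67*(-212 - 67)/(-130)) = 1/(30296*(1/20278) - 67*(-279)*(-1/130)) = 1/(15148/10139 + 18693*(-1/130)) = 1/(15148/10139 - 18693/130) = 1/(-187559087/1318070) = -1318070/187559087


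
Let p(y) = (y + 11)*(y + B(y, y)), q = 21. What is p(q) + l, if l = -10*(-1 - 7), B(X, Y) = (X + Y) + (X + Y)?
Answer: 3440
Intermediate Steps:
B(X, Y) = 2*X + 2*Y
l = 80 (l = -10*(-8) = 80)
p(y) = 5*y*(11 + y) (p(y) = (y + 11)*(y + (2*y + 2*y)) = (11 + y)*(y + 4*y) = (11 + y)*(5*y) = 5*y*(11 + y))
p(q) + l = 5*21*(11 + 21) + 80 = 5*21*32 + 80 = 3360 + 80 = 3440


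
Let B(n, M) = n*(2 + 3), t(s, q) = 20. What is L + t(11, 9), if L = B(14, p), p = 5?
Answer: 90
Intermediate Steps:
B(n, M) = 5*n (B(n, M) = n*5 = 5*n)
L = 70 (L = 5*14 = 70)
L + t(11, 9) = 70 + 20 = 90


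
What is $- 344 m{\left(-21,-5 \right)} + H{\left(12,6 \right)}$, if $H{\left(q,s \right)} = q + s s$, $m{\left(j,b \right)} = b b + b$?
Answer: $-6832$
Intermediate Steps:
$m{\left(j,b \right)} = b + b^{2}$ ($m{\left(j,b \right)} = b^{2} + b = b + b^{2}$)
$H{\left(q,s \right)} = q + s^{2}$
$- 344 m{\left(-21,-5 \right)} + H{\left(12,6 \right)} = - 344 \left(- 5 \left(1 - 5\right)\right) + \left(12 + 6^{2}\right) = - 344 \left(\left(-5\right) \left(-4\right)\right) + \left(12 + 36\right) = \left(-344\right) 20 + 48 = -6880 + 48 = -6832$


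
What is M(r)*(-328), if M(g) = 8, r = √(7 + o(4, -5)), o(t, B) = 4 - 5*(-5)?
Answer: -2624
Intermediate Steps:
o(t, B) = 29 (o(t, B) = 4 + 25 = 29)
r = 6 (r = √(7 + 29) = √36 = 6)
M(r)*(-328) = 8*(-328) = -2624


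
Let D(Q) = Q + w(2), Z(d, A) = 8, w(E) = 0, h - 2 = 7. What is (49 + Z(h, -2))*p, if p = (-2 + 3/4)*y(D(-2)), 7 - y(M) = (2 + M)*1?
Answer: -1995/4 ≈ -498.75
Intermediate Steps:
h = 9 (h = 2 + 7 = 9)
D(Q) = Q (D(Q) = Q + 0 = Q)
y(M) = 5 - M (y(M) = 7 - (2 + M) = 7 + (-2 - M) = 5 - M)
p = -35/4 (p = (-2 + 3/4)*(5 - 1*(-2)) = (-2 + 3*(¼))*(5 + 2) = (-2 + ¾)*7 = -5/4*7 = -35/4 ≈ -8.7500)
(49 + Z(h, -2))*p = (49 + 8)*(-35/4) = 57*(-35/4) = -1995/4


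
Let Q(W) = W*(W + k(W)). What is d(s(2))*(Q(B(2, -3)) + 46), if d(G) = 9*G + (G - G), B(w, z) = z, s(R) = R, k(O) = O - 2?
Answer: 1260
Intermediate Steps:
k(O) = -2 + O
d(G) = 9*G (d(G) = 9*G + 0 = 9*G)
Q(W) = W*(-2 + 2*W) (Q(W) = W*(W + (-2 + W)) = W*(-2 + 2*W))
d(s(2))*(Q(B(2, -3)) + 46) = (9*2)*(2*(-3)*(-1 - 3) + 46) = 18*(2*(-3)*(-4) + 46) = 18*(24 + 46) = 18*70 = 1260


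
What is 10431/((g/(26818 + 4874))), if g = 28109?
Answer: 330579252/28109 ≈ 11761.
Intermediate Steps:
10431/((g/(26818 + 4874))) = 10431/((28109/(26818 + 4874))) = 10431/((28109/31692)) = 10431/((28109*(1/31692))) = 10431/(28109/31692) = 10431*(31692/28109) = 330579252/28109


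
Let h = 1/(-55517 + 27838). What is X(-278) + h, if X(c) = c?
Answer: -7694763/27679 ≈ -278.00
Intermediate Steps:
h = -1/27679 (h = 1/(-27679) = -1/27679 ≈ -3.6128e-5)
X(-278) + h = -278 - 1/27679 = -7694763/27679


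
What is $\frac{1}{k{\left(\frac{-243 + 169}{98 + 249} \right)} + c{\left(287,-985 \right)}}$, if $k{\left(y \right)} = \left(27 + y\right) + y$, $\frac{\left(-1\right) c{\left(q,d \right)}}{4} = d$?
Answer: $\frac{347}{1376401} \approx 0.00025211$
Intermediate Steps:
$c{\left(q,d \right)} = - 4 d$
$k{\left(y \right)} = 27 + 2 y$
$\frac{1}{k{\left(\frac{-243 + 169}{98 + 249} \right)} + c{\left(287,-985 \right)}} = \frac{1}{\left(27 + 2 \frac{-243 + 169}{98 + 249}\right) - -3940} = \frac{1}{\left(27 + 2 \left(- \frac{74}{347}\right)\right) + 3940} = \frac{1}{\left(27 - \frac{148}{347}\right) + 3940} = \frac{1}{\frac{9221}{347} + 3940} = \frac{1}{\frac{1376401}{347}} = \frac{347}{1376401}$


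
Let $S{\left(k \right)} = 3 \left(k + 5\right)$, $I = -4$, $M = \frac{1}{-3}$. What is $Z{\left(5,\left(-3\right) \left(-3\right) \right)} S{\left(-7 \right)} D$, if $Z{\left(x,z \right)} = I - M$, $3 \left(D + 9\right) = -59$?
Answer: $- \frac{1892}{3} \approx -630.67$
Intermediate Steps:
$D = - \frac{86}{3}$ ($D = -9 + \frac{1}{3} \left(-59\right) = -9 - \frac{59}{3} = - \frac{86}{3} \approx -28.667$)
$M = - \frac{1}{3} \approx -0.33333$
$S{\left(k \right)} = 15 + 3 k$ ($S{\left(k \right)} = 3 \left(5 + k\right) = 15 + 3 k$)
$Z{\left(x,z \right)} = - \frac{11}{3}$ ($Z{\left(x,z \right)} = -4 - - \frac{1}{3} = -4 + \frac{1}{3} = - \frac{11}{3}$)
$Z{\left(5,\left(-3\right) \left(-3\right) \right)} S{\left(-7 \right)} D = - \frac{11 \left(15 + 3 \left(-7\right)\right)}{3} \left(- \frac{86}{3}\right) = - \frac{11 \left(15 - 21\right)}{3} \left(- \frac{86}{3}\right) = \left(- \frac{11}{3}\right) \left(-6\right) \left(- \frac{86}{3}\right) = 22 \left(- \frac{86}{3}\right) = - \frac{1892}{3}$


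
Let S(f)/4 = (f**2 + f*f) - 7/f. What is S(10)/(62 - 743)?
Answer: -3986/3405 ≈ -1.1706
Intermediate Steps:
S(f) = -28/f + 8*f**2 (S(f) = 4*((f**2 + f*f) - 7/f) = 4*((f**2 + f**2) - 7/f) = 4*(2*f**2 - 7/f) = 4*(-7/f + 2*f**2) = -28/f + 8*f**2)
S(10)/(62 - 743) = (4*(-7 + 2*10**3)/10)/(62 - 743) = (4*(1/10)*(-7 + 2*1000))/(-681) = (4*(1/10)*(-7 + 2000))*(-1/681) = (4*(1/10)*1993)*(-1/681) = (3986/5)*(-1/681) = -3986/3405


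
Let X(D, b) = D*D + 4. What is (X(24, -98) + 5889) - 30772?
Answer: -24303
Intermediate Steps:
X(D, b) = 4 + D² (X(D, b) = D² + 4 = 4 + D²)
(X(24, -98) + 5889) - 30772 = ((4 + 24²) + 5889) - 30772 = ((4 + 576) + 5889) - 30772 = (580 + 5889) - 30772 = 6469 - 30772 = -24303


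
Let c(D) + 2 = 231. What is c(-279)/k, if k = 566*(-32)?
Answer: -229/18112 ≈ -0.012644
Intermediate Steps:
k = -18112
c(D) = 229 (c(D) = -2 + 231 = 229)
c(-279)/k = 229/(-18112) = 229*(-1/18112) = -229/18112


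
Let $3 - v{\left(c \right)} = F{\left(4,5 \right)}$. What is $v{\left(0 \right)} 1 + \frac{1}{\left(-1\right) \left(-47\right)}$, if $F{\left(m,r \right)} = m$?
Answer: $- \frac{46}{47} \approx -0.97872$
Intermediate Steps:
$v{\left(c \right)} = -1$ ($v{\left(c \right)} = 3 - 4 = -1$)
$v{\left(0 \right)} 1 + \frac{1}{\left(-1\right) \left(-47\right)} = \left(-1\right) 1 + \frac{1}{\left(-1\right) \left(-47\right)} = -1 + \frac{1}{47} = - \frac{46}{47}$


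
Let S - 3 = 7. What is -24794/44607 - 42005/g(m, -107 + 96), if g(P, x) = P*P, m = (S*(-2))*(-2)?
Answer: -382677487/14274240 ≈ -26.809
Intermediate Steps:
S = 10 (S = 3 + 7 = 10)
m = 40 (m = (10*(-2))*(-2) = -20*(-2) = 40)
g(P, x) = P²
-24794/44607 - 42005/g(m, -107 + 96) = -24794/44607 - 42005/(40²) = -24794*1/44607 - 42005/1600 = -24794/44607 - 42005*1/1600 = -24794/44607 - 8401/320 = -382677487/14274240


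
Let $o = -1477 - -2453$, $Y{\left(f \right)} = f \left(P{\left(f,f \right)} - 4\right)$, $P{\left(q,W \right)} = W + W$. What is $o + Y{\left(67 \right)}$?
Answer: $9686$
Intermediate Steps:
$P{\left(q,W \right)} = 2 W$
$Y{\left(f \right)} = f \left(-4 + 2 f\right)$ ($Y{\left(f \right)} = f \left(2 f - 4\right) = f \left(-4 + 2 f\right)$)
$o = 976$ ($o = -1477 + 2453 = 976$)
$o + Y{\left(67 \right)} = 976 + 2 \cdot 67 \left(-2 + 67\right) = 976 + 2 \cdot 67 \cdot 65 = 976 + 8710 = 9686$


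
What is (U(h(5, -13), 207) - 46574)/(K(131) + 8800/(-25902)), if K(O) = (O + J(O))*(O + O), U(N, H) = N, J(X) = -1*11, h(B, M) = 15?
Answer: -602985609/407175040 ≈ -1.4809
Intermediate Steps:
J(X) = -11
K(O) = 2*O*(-11 + O) (K(O) = (O - 11)*(O + O) = (-11 + O)*(2*O) = 2*O*(-11 + O))
(U(h(5, -13), 207) - 46574)/(K(131) + 8800/(-25902)) = (15 - 46574)/(2*131*(-11 + 131) + 8800/(-25902)) = -46559/(2*131*120 + 8800*(-1/25902)) = -46559/(31440 - 4400/12951) = -46559/407175040/12951 = -46559*12951/407175040 = -602985609/407175040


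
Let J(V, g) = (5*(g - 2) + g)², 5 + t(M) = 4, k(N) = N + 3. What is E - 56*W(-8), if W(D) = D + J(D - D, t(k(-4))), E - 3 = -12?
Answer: -13897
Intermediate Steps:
k(N) = 3 + N
E = -9 (E = 3 - 12 = -9)
t(M) = -1 (t(M) = -5 + 4 = -1)
J(V, g) = (-10 + 6*g)² (J(V, g) = (5*(-2 + g) + g)² = ((-10 + 5*g) + g)² = (-10 + 6*g)²)
W(D) = 256 + D (W(D) = D + 4*(-5 + 3*(-1))² = D + 4*(-5 - 3)² = D + 4*(-8)² = D + 4*64 = D + 256 = 256 + D)
E - 56*W(-8) = -9 - 56*(256 - 8) = -9 - 56*248 = -9 - 13888 = -13897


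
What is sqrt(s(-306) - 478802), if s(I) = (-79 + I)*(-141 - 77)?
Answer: 2*I*sqrt(98718) ≈ 628.39*I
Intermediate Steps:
s(I) = 17222 - 218*I (s(I) = (-79 + I)*(-218) = 17222 - 218*I)
sqrt(s(-306) - 478802) = sqrt((17222 - 218*(-306)) - 478802) = sqrt((17222 + 66708) - 478802) = sqrt(83930 - 478802) = sqrt(-394872) = 2*I*sqrt(98718)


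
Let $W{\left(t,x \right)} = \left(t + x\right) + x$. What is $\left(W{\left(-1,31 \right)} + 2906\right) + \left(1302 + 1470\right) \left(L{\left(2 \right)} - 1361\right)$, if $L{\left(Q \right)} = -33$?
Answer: $-3861201$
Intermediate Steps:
$W{\left(t,x \right)} = t + 2 x$
$\left(W{\left(-1,31 \right)} + 2906\right) + \left(1302 + 1470\right) \left(L{\left(2 \right)} - 1361\right) = \left(\left(-1 + 2 \cdot 31\right) + 2906\right) + \left(1302 + 1470\right) \left(-33 - 1361\right) = \left(\left(-1 + 62\right) + 2906\right) + 2772 \left(-1394\right) = \left(61 + 2906\right) - 3864168 = 2967 - 3864168 = -3861201$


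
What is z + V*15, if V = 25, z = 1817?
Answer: 2192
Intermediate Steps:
z + V*15 = 1817 + 25*15 = 1817 + 375 = 2192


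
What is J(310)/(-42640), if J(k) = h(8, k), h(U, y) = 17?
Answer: -17/42640 ≈ -0.00039869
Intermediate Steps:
J(k) = 17
J(310)/(-42640) = 17/(-42640) = 17*(-1/42640) = -17/42640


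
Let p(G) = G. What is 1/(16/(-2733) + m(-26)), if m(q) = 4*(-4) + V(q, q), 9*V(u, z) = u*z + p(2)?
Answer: 2733/162142 ≈ 0.016856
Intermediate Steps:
V(u, z) = 2/9 + u*z/9 (V(u, z) = (u*z + 2)/9 = (2 + u*z)/9 = 2/9 + u*z/9)
m(q) = -142/9 + q²/9 (m(q) = 4*(-4) + (2/9 + q*q/9) = -16 + (2/9 + q²/9) = -142/9 + q²/9)
1/(16/(-2733) + m(-26)) = 1/(16/(-2733) + (-142/9 + (⅑)*(-26)²)) = 1/(16*(-1/2733) + (-142/9 + (⅑)*676)) = 1/(-16/2733 + (-142/9 + 676/9)) = 1/(-16/2733 + 178/3) = 1/(162142/2733) = 2733/162142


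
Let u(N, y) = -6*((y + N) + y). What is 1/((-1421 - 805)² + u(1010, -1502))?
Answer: 1/4967040 ≈ 2.0133e-7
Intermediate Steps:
u(N, y) = -12*y - 6*N (u(N, y) = -6*((N + y) + y) = -6*(N + 2*y) = -12*y - 6*N)
1/((-1421 - 805)² + u(1010, -1502)) = 1/((-1421 - 805)² + (-12*(-1502) - 6*1010)) = 1/((-2226)² + (18024 - 6060)) = 1/(4955076 + 11964) = 1/4967040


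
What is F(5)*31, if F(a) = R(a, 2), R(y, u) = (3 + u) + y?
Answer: 310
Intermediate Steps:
R(y, u) = 3 + u + y
F(a) = 5 + a (F(a) = 3 + 2 + a = 5 + a)
F(5)*31 = (5 + 5)*31 = 10*31 = 310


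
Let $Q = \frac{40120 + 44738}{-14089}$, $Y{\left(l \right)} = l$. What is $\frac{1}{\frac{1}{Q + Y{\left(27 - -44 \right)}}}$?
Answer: $\frac{915461}{14089} \approx 64.977$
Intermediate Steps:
$Q = - \frac{84858}{14089}$ ($Q = 84858 \left(- \frac{1}{14089}\right) = - \frac{84858}{14089} \approx -6.023$)
$\frac{1}{\frac{1}{Q + Y{\left(27 - -44 \right)}}} = \frac{1}{\frac{1}{- \frac{84858}{14089} + \left(27 - -44\right)}} = \frac{1}{\frac{1}{- \frac{84858}{14089} + \left(27 + 44\right)}} = \frac{1}{\frac{1}{- \frac{84858}{14089} + 71}} = \frac{1}{\frac{1}{\frac{915461}{14089}}} = \frac{1}{\frac{14089}{915461}} = \frac{915461}{14089}$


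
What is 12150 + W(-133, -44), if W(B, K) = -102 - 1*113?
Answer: 11935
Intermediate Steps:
W(B, K) = -215 (W(B, K) = -102 - 113 = -215)
12150 + W(-133, -44) = 12150 - 215 = 11935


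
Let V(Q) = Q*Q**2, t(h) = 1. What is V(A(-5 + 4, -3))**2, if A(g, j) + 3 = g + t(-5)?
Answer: 729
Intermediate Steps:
A(g, j) = -2 + g (A(g, j) = -3 + (g + 1) = -3 + (1 + g) = -2 + g)
V(Q) = Q**3
V(A(-5 + 4, -3))**2 = ((-2 + (-5 + 4))**3)**2 = ((-2 - 1)**3)**2 = ((-3)**3)**2 = (-27)**2 = 729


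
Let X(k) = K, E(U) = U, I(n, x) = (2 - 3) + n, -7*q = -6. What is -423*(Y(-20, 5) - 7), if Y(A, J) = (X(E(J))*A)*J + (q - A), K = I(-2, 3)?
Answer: -929331/7 ≈ -1.3276e+5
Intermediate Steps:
q = 6/7 (q = -1/7*(-6) = 6/7 ≈ 0.85714)
I(n, x) = -1 + n
K = -3 (K = -1 - 2 = -3)
X(k) = -3
Y(A, J) = 6/7 - A - 3*A*J (Y(A, J) = (-3*A)*J + (6/7 - A) = -3*A*J + (6/7 - A) = 6/7 - A - 3*A*J)
-423*(Y(-20, 5) - 7) = -423*((6/7 - 1*(-20) - 3*(-20)*5) - 7) = -423*((6/7 + 20 + 300) - 7) = -423*(2246/7 - 7) = -423*2197/7 = -929331/7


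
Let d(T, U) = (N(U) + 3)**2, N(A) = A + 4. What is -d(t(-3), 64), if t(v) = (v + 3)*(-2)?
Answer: -5041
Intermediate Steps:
t(v) = -6 - 2*v (t(v) = (3 + v)*(-2) = -6 - 2*v)
N(A) = 4 + A
d(T, U) = (7 + U)**2 (d(T, U) = ((4 + U) + 3)**2 = (7 + U)**2)
-d(t(-3), 64) = -(7 + 64)**2 = -1*71**2 = -1*5041 = -5041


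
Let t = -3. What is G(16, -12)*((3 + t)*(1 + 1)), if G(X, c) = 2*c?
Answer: 0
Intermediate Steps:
G(16, -12)*((3 + t)*(1 + 1)) = (2*(-12))*((3 - 3)*(1 + 1)) = -0*2 = -24*0 = 0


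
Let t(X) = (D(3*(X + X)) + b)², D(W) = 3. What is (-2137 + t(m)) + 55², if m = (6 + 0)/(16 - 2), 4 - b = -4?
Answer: 1009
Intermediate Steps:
b = 8 (b = 4 - 1*(-4) = 4 + 4 = 8)
m = 3/7 (m = 6/14 = 6*(1/14) = 3/7 ≈ 0.42857)
t(X) = 121 (t(X) = (3 + 8)² = 11² = 121)
(-2137 + t(m)) + 55² = (-2137 + 121) + 55² = -2016 + 3025 = 1009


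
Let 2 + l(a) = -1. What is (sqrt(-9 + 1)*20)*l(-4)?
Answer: -120*I*sqrt(2) ≈ -169.71*I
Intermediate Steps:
l(a) = -3 (l(a) = -2 - 1 = -3)
(sqrt(-9 + 1)*20)*l(-4) = (sqrt(-9 + 1)*20)*(-3) = (sqrt(-8)*20)*(-3) = ((2*I*sqrt(2))*20)*(-3) = (40*I*sqrt(2))*(-3) = -120*I*sqrt(2)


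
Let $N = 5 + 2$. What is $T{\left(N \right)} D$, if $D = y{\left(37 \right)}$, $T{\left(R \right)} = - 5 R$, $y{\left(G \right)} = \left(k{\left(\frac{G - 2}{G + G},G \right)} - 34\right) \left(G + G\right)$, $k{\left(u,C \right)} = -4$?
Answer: $98420$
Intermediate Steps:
$N = 7$
$y{\left(G \right)} = - 76 G$ ($y{\left(G \right)} = \left(-4 - 34\right) \left(G + G\right) = - 38 \cdot 2 G = - 76 G$)
$D = -2812$ ($D = \left(-76\right) 37 = -2812$)
$T{\left(N \right)} D = \left(-5\right) 7 \left(-2812\right) = \left(-35\right) \left(-2812\right) = 98420$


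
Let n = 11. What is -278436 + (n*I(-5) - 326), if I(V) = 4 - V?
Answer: -278663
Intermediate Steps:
-278436 + (n*I(-5) - 326) = -278436 + (11*(4 - 1*(-5)) - 326) = -278436 + (11*(4 + 5) - 326) = -278436 + (11*9 - 326) = -278436 + (99 - 326) = -278436 - 227 = -278663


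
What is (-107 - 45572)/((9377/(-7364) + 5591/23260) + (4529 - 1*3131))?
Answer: -489012651785/14955111614 ≈ -32.699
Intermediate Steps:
(-107 - 45572)/((9377/(-7364) + 5591/23260) + (4529 - 1*3131)) = -45679/((9377*(-1/7364) + 5591*(1/23260)) + (4529 - 3131)) = -45679/((-9377/7364 + 5591/23260) + 1398) = -45679/(-11058556/10705415 + 1398) = -45679/14955111614/10705415 = -45679*10705415/14955111614 = -489012651785/14955111614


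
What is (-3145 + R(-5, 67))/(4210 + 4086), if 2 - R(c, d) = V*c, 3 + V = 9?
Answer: -3113/8296 ≈ -0.37524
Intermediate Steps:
V = 6 (V = -3 + 9 = 6)
R(c, d) = 2 - 6*c
(-3145 + R(-5, 67))/(4210 + 4086) = (-3145 + (2 - 6*(-5)))/(4210 + 4086) = (-3145 + (2 + 30))/8296 = (-3145 + 32)*(1/8296) = -3113*1/8296 = -3113/8296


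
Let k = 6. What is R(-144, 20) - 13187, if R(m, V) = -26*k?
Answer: -13343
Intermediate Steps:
R(m, V) = -156 (R(m, V) = -26*6 = -156)
R(-144, 20) - 13187 = -156 - 13187 = -13343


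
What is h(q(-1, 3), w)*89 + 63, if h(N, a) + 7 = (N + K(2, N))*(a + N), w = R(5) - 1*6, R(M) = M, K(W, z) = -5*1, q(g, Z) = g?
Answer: 508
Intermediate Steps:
K(W, z) = -5
w = -1 (w = 5 - 1*6 = 5 - 6 = -1)
h(N, a) = -7 + (-5 + N)*(N + a) (h(N, a) = -7 + (N - 5)*(a + N) = -7 + (-5 + N)*(N + a))
h(q(-1, 3), w)*89 + 63 = (-7 + (-1)² - 5*(-1) - 5*(-1) - 1*(-1))*89 + 63 = (-7 + 1 + 5 + 5 + 1)*89 + 63 = 5*89 + 63 = 445 + 63 = 508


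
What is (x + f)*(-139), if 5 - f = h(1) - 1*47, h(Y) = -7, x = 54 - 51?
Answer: -8618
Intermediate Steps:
x = 3
f = 59 (f = 5 - (-7 - 1*47) = 5 - (-7 - 47) = 5 - 1*(-54) = 5 + 54 = 59)
(x + f)*(-139) = (3 + 59)*(-139) = 62*(-139) = -8618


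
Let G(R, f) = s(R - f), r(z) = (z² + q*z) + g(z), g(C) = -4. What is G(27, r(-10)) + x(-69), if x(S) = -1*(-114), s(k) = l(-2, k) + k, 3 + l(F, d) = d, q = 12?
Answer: 213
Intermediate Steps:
l(F, d) = -3 + d
r(z) = -4 + z² + 12*z (r(z) = (z² + 12*z) - 4 = -4 + z² + 12*z)
s(k) = -3 + 2*k (s(k) = (-3 + k) + k = -3 + 2*k)
G(R, f) = -3 - 2*f + 2*R (G(R, f) = -3 + 2*(R - f) = -3 + (-2*f + 2*R) = -3 - 2*f + 2*R)
x(S) = 114
G(27, r(-10)) + x(-69) = (-3 - 2*(-4 + (-10)² + 12*(-10)) + 2*27) + 114 = (-3 - 2*(-4 + 100 - 120) + 54) + 114 = (-3 - 2*(-24) + 54) + 114 = (-3 + 48 + 54) + 114 = 99 + 114 = 213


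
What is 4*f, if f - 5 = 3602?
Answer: 14428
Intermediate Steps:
f = 3607 (f = 5 + 3602 = 3607)
4*f = 4*3607 = 14428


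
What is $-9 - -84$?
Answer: $75$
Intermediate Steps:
$-9 - -84 = -9 + 84 = 75$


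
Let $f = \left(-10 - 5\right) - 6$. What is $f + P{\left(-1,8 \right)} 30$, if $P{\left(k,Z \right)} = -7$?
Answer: $-231$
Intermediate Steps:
$f = -21$ ($f = -15 - 6 = -21$)
$f + P{\left(-1,8 \right)} 30 = -21 - 210 = -231$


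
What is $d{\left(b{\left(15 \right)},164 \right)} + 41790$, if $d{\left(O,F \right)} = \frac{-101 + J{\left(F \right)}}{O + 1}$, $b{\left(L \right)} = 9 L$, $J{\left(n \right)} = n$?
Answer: $\frac{5683503}{136} \approx 41790.0$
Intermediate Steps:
$d{\left(O,F \right)} = \frac{-101 + F}{1 + O}$ ($d{\left(O,F \right)} = \frac{-101 + F}{O + 1} = \frac{-101 + F}{1 + O}$)
$d{\left(b{\left(15 \right)},164 \right)} + 41790 = \frac{-101 + 164}{1 + 9 \cdot 15} + 41790 = \frac{1}{1 + 135} \cdot 63 + 41790 = \frac{1}{136} \cdot 63 + 41790 = \frac{63}{136} + 41790 = \frac{5683503}{136}$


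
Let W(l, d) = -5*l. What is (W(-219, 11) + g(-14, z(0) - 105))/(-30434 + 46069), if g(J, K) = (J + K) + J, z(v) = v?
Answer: 962/15635 ≈ 0.061529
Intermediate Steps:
g(J, K) = K + 2*J
(W(-219, 11) + g(-14, z(0) - 105))/(-30434 + 46069) = (-5*(-219) + ((0 - 105) + 2*(-14)))/(-30434 + 46069) = (1095 + (-105 - 28))/15635 = (1095 - 133)*(1/15635) = 962*(1/15635) = 962/15635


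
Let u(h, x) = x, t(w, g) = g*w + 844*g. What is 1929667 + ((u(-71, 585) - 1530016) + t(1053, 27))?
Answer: 451455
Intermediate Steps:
t(w, g) = 844*g + g*w
1929667 + ((u(-71, 585) - 1530016) + t(1053, 27)) = 1929667 + ((585 - 1530016) + 27*(844 + 1053)) = 1929667 + (-1529431 + 27*1897) = 1929667 + (-1529431 + 51219) = 1929667 - 1478212 = 451455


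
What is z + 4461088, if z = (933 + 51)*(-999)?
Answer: 3478072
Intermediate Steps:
z = -983016 (z = 984*(-999) = -983016)
z + 4461088 = -983016 + 4461088 = 3478072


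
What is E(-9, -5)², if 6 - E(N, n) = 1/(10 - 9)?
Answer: 25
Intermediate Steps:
E(N, n) = 5 (E(N, n) = 6 - 1/(10 - 9) = 6 - 1/1 = 6 - 1*1 = 6 - 1 = 5)
E(-9, -5)² = 5² = 25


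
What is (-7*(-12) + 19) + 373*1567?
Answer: 584594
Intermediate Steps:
(-7*(-12) + 19) + 373*1567 = (84 + 19) + 584491 = 103 + 584491 = 584594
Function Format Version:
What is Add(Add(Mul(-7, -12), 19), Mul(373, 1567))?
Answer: 584594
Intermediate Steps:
Add(Add(Mul(-7, -12), 19), Mul(373, 1567)) = Add(Add(84, 19), 584491) = Add(103, 584491) = 584594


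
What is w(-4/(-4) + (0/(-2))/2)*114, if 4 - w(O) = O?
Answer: 342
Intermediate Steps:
w(O) = 4 - O
w(-4/(-4) + (0/(-2))/2)*114 = (4 - (-4/(-4) + (0/(-2))/2))*114 = (4 - (-4*(-1/4) + (0*(-1/2))*(1/2)))*114 = (4 - (1 + 0*(1/2)))*114 = (4 - (1 + 0))*114 = (4 - 1*1)*114 = (4 - 1)*114 = 3*114 = 342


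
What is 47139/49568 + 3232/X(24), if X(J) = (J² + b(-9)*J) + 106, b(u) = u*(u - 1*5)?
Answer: 167450455/91849504 ≈ 1.8231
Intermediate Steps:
b(u) = u*(-5 + u) (b(u) = u*(u - 5) = u*(-5 + u))
X(J) = 106 + J² + 126*J (X(J) = (J² + (-9*(-5 - 9))*J) + 106 = (J² + (-9*(-14))*J) + 106 = (J² + 126*J) + 106 = 106 + J² + 126*J)
47139/49568 + 3232/X(24) = 47139/49568 + 3232/(106 + 24² + 126*24) = 47139*(1/49568) + 3232/(106 + 576 + 3024) = 47139/49568 + 3232/3706 = 47139/49568 + 3232*(1/3706) = 47139/49568 + 1616/1853 = 167450455/91849504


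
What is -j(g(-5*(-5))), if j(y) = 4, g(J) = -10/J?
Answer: -4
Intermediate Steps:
-j(g(-5*(-5))) = -1*4 = -4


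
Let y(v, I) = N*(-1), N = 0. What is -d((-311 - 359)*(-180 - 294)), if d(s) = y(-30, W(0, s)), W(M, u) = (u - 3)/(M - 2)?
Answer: 0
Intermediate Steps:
W(M, u) = (-3 + u)/(-2 + M)
y(v, I) = 0 (y(v, I) = 0*(-1) = 0)
d(s) = 0
-d((-311 - 359)*(-180 - 294)) = -1*0 = 0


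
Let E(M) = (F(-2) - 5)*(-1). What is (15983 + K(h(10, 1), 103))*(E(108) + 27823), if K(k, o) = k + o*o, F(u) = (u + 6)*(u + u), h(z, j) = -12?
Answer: 740093520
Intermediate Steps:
F(u) = 2*u*(6 + u) (F(u) = (6 + u)*(2*u) = 2*u*(6 + u))
K(k, o) = k + o²
E(M) = 21 (E(M) = (2*(-2)*(6 - 2) - 5)*(-1) = (2*(-2)*4 - 5)*(-1) = (-16 - 5)*(-1) = -21*(-1) = 21)
(15983 + K(h(10, 1), 103))*(E(108) + 27823) = (15983 + (-12 + 103²))*(21 + 27823) = (15983 + (-12 + 10609))*27844 = (15983 + 10597)*27844 = 26580*27844 = 740093520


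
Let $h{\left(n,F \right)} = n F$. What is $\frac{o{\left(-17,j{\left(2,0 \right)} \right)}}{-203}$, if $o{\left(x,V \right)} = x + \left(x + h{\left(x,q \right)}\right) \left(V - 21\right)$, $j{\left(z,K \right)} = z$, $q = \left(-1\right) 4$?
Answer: $\frac{34}{7} \approx 4.8571$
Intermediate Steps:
$q = -4$
$h{\left(n,F \right)} = F n$
$o{\left(x,V \right)} = x - 3 x \left(-21 + V\right)$ ($o{\left(x,V \right)} = x + \left(x - 4 x\right) \left(V - 21\right) = x + - 3 x \left(-21 + V\right) = x - 3 x \left(-21 + V\right)$)
$\frac{o{\left(-17,j{\left(2,0 \right)} \right)}}{-203} = \frac{\left(-17\right) \left(64 - 6\right)}{-203} = - 17 \left(64 - 6\right) \left(- \frac{1}{203}\right) = \left(-17\right) 58 \left(- \frac{1}{203}\right) = \left(-986\right) \left(- \frac{1}{203}\right) = \frac{34}{7}$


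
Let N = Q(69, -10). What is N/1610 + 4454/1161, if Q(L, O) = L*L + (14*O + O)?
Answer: 12524311/1869210 ≈ 6.7003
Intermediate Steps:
Q(L, O) = L² + 15*O
N = 4611 (N = 69² + 15*(-10) = 4761 - 150 = 4611)
N/1610 + 4454/1161 = 4611/1610 + 4454/1161 = 12524311/1869210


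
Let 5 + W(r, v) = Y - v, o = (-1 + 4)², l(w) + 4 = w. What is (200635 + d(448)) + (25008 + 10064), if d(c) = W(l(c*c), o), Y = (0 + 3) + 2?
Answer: 235698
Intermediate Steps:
l(w) = -4 + w
o = 9 (o = 3² = 9)
Y = 5 (Y = 3 + 2 = 5)
W(r, v) = -v (W(r, v) = -5 + (5 - v) = -v)
d(c) = -9 (d(c) = -1*9 = -9)
(200635 + d(448)) + (25008 + 10064) = (200635 - 9) + (25008 + 10064) = 200626 + 35072 = 235698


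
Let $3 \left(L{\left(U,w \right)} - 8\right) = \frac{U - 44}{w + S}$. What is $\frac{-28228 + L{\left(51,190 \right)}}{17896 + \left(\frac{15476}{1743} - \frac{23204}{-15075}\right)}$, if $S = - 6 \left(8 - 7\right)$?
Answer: $- \frac{45478705079325}{28857586018816} \approx -1.576$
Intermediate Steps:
$S = -6$ ($S = \left(-6\right) 1 = -6$)
$L{\left(U,w \right)} = 8 + \frac{-44 + U}{3 \left(-6 + w\right)}$ ($L{\left(U,w \right)} = 8 + \frac{\left(U - 44\right) \frac{1}{w - 6}}{3} = 8 + \frac{\left(-44 + U\right) \frac{1}{-6 + w}}{3} = 8 + \frac{\frac{1}{-6 + w} \left(-44 + U\right)}{3} = 8 + \frac{-44 + U}{3 \left(-6 + w\right)}$)
$\frac{-28228 + L{\left(51,190 \right)}}{17896 + \left(\frac{15476}{1743} - \frac{23204}{-15075}\right)} = \frac{-28228 + \frac{-188 + 51 + 24 \cdot 190}{3 \left(-6 + 190\right)}}{17896 + \left(\frac{15476}{1743} - \frac{23204}{-15075}\right)} = \frac{-28228 + \frac{-188 + 51 + 4560}{3 \cdot 184}}{17896 + \left(15476 \cdot \frac{1}{1743} - - \frac{23204}{15075}\right)} = \frac{-28228 + \frac{1}{3} \cdot \frac{1}{184} \cdot 4423}{17896 + \left(\frac{15476}{1743} + \frac{23204}{15075}\right)} = \frac{-28228 + \frac{4423}{552}}{17896 + \frac{91248424}{8758575}} = - \frac{15577433}{552 \cdot \frac{156834706624}{8758575}} = \left(- \frac{15577433}{552}\right) \frac{8758575}{156834706624} = - \frac{45478705079325}{28857586018816}$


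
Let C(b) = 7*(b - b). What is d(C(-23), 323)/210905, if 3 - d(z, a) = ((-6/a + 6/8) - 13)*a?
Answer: 15863/843620 ≈ 0.018803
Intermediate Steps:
C(b) = 0 (C(b) = 7*0 = 0)
d(z, a) = 3 - a*(-49/4 - 6/a) (d(z, a) = 3 - ((-6/a + 6/8) - 13)*a = 3 - ((-6/a + 6*(1/8)) - 13)*a = 3 - ((-6/a + 3/4) - 13)*a = 3 - ((3/4 - 6/a) - 13)*a = 3 - (-49/4 - 6/a)*a = 3 - a*(-49/4 - 6/a))
d(C(-23), 323)/210905 = (9 + (49/4)*323)/210905 = (9 + 15827/4)*(1/210905) = (15863/4)*(1/210905) = 15863/843620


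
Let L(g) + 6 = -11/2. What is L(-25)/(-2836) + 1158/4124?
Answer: 1665757/5847832 ≈ 0.28485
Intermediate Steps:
L(g) = -23/2 (L(g) = -6 - 11/2 = -23/2)
L(-25)/(-2836) + 1158/4124 = -23/2/(-2836) + 1158/4124 = -23/2*(-1/2836) + 1158*(1/4124) = 23/5672 + 579/2062 = 1665757/5847832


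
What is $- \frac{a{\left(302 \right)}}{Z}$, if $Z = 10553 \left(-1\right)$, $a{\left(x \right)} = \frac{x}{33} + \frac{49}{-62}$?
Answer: $\frac{17107}{21591438} \approx 0.0007923$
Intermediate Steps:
$a{\left(x \right)} = - \frac{49}{62} + \frac{x}{33}$ ($a{\left(x \right)} = x \frac{1}{33} + 49 \left(- \frac{1}{62}\right) = \frac{x}{33} - \frac{49}{62} = - \frac{49}{62} + \frac{x}{33}$)
$Z = -10553$
$- \frac{a{\left(302 \right)}}{Z} = - \frac{- \frac{49}{62} + \frac{1}{33} \cdot 302}{-10553} = - \frac{\left(- \frac{49}{62} + \frac{302}{33}\right) \left(-1\right)}{10553} = - \frac{17107 \left(-1\right)}{2046 \cdot 10553} = \left(-1\right) \left(- \frac{17107}{21591438}\right) = \frac{17107}{21591438}$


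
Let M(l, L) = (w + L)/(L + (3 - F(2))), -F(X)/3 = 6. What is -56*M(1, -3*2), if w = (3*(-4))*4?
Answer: 1008/5 ≈ 201.60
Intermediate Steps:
w = -48 (w = -12*4 = -48)
F(X) = -18 (F(X) = -3*6 = -18)
M(l, L) = (-48 + L)/(21 + L) (M(l, L) = (-48 + L)/(L + (3 - 1*(-18))) = (-48 + L)/(L + (3 + 18)) = (-48 + L)/(L + 21) = (-48 + L)/(21 + L))
-56*M(1, -3*2) = -56*(-48 - 3*2)/(21 - 3*2) = -56*(-48 - 6)/(21 - 6) = -56*(-54)/15 = -56*(-18/5) = 1008/5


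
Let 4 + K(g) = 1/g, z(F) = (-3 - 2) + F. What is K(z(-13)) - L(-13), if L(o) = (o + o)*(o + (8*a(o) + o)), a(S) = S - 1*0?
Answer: -60913/18 ≈ -3384.1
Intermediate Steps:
a(S) = S (a(S) = S + 0 = S)
z(F) = -5 + F
K(g) = -4 + 1/g
L(o) = 20*o² (L(o) = (o + o)*(o + (8*o + o)) = (2*o)*(o + 9*o) = (2*o)*(10*o) = 20*o²)
K(z(-13)) - L(-13) = (-4 + 1/(-5 - 13)) - 20*(-13)² = (-4 + 1/(-18)) - 20*169 = (-4 - 1/18) - 1*3380 = -73/18 - 3380 = -60913/18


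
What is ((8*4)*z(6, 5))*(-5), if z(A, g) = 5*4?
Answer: -3200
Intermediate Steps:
z(A, g) = 20
((8*4)*z(6, 5))*(-5) = ((8*4)*20)*(-5) = (32*20)*(-5) = 640*(-5) = -3200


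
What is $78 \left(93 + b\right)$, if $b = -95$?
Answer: $-156$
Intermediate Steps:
$78 \left(93 + b\right) = 78 \left(93 - 95\right) = 78 \left(-2\right) = -156$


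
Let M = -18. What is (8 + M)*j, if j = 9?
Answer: -90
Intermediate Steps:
(8 + M)*j = (8 - 18)*9 = -10*9 = -90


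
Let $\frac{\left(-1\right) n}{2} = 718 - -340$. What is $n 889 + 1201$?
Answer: $-1879923$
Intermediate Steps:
$n = -2116$ ($n = - 2 \left(718 - -340\right) = - 2 \left(718 + 340\right) = \left(-2\right) 1058 = -2116$)
$n 889 + 1201 = \left(-2116\right) 889 + 1201 = -1881124 + 1201 = -1879923$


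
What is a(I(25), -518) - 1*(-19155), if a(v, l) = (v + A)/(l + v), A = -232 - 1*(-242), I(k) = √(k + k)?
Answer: 2569391620/134137 - 1320*√2/134137 ≈ 19155.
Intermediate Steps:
I(k) = √2*√k (I(k) = √(2*k) = √2*√k)
A = 10 (A = -232 + 242 = 10)
a(v, l) = (10 + v)/(l + v) (a(v, l) = (v + 10)/(l + v) = (10 + v)/(l + v))
a(I(25), -518) - 1*(-19155) = (10 + √2*√25)/(-518 + √2*√25) - 1*(-19155) = (10 + √2*5)/(-518 + √2*5) + 19155 = (10 + 5*√2)/(-518 + 5*√2) + 19155 = 19155 + (10 + 5*√2)/(-518 + 5*√2)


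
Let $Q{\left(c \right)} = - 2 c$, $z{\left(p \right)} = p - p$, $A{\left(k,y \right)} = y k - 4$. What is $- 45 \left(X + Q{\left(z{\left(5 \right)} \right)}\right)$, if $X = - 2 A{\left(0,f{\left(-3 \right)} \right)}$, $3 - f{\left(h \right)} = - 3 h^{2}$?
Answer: $-360$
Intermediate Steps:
$f{\left(h \right)} = 3 + 3 h^{2}$ ($f{\left(h \right)} = 3 - - 3 h^{2} = 3 + 3 h^{2}$)
$A{\left(k,y \right)} = -4 + k y$ ($A{\left(k,y \right)} = k y - 4 = -4 + k y$)
$z{\left(p \right)} = 0$
$X = 8$ ($X = - 2 \left(-4 + 0 \left(3 + 3 \left(-3\right)^{2}\right)\right) = - 2 \left(-4 + 0 \left(3 + 3 \cdot 9\right)\right) = - 2 \left(-4 + 0 \left(3 + 27\right)\right) = - 2 \left(-4 + 0 \cdot 30\right) = - 2 \left(-4 + 0\right) = \left(-2\right) \left(-4\right) = 8$)
$- 45 \left(X + Q{\left(z{\left(5 \right)} \right)}\right) = - 45 \left(8 - 0\right) = - 45 \left(8 + 0\right) = \left(-45\right) 8 = -360$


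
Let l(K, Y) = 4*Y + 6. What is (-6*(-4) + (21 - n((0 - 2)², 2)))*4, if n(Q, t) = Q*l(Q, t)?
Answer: -44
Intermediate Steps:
l(K, Y) = 6 + 4*Y
n(Q, t) = Q*(6 + 4*t)
(-6*(-4) + (21 - n((0 - 2)², 2)))*4 = (-6*(-4) + (21 - 2*(0 - 2)²*(3 + 2*2)))*4 = (24 + (21 - 2*(-2)²*(3 + 4)))*4 = (24 + (21 - 2*4*7))*4 = (24 + (21 - 1*56))*4 = (24 + (21 - 56))*4 = (24 - 35)*4 = -11*4 = -44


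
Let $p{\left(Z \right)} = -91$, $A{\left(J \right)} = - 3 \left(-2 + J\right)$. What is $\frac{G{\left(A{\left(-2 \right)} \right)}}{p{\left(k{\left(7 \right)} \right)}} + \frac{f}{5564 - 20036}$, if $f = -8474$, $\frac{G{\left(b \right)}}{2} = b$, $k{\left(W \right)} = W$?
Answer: $\frac{211903}{658476} \approx 0.32181$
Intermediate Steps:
$A{\left(J \right)} = 6 - 3 J$
$G{\left(b \right)} = 2 b$
$\frac{G{\left(A{\left(-2 \right)} \right)}}{p{\left(k{\left(7 \right)} \right)}} + \frac{f}{5564 - 20036} = \frac{2 \left(6 - -6\right)}{-91} - \frac{8474}{5564 - 20036} = 2 \left(6 + 6\right) \left(- \frac{1}{91}\right) - \frac{8474}{-14472} = 2 \cdot 12 \left(- \frac{1}{91}\right) - - \frac{4237}{7236} = 24 \left(- \frac{1}{91}\right) + \frac{4237}{7236} = - \frac{24}{91} + \frac{4237}{7236} = \frac{211903}{658476}$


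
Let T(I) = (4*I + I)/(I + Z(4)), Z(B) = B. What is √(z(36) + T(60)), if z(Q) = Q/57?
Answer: 7*√627/76 ≈ 2.3063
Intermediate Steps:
T(I) = 5*I/(4 + I) (T(I) = (4*I + I)/(I + 4) = (5*I)/(4 + I) = 5*I/(4 + I))
z(Q) = Q/57 (z(Q) = Q*(1/57) = Q/57)
√(z(36) + T(60)) = √((1/57)*36 + 5*60/(4 + 60)) = √(12/19 + 5*60/64) = √(12/19 + 5*60*(1/64)) = √(12/19 + 75/16) = √(1617/304) = 7*√627/76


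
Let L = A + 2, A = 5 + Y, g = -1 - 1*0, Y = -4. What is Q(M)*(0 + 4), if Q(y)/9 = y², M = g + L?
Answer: 144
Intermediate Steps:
g = -1 (g = -1 + 0 = -1)
A = 1 (A = 5 - 4 = 1)
L = 3 (L = 1 + 2 = 3)
M = 2 (M = -1 + 3 = 2)
Q(y) = 9*y²
Q(M)*(0 + 4) = (9*2²)*(0 + 4) = (9*4)*4 = 36*4 = 144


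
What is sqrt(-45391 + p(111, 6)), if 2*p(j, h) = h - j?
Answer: I*sqrt(181774)/2 ≈ 213.17*I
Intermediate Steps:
p(j, h) = h/2 - j/2 (p(j, h) = (h - j)/2 = h/2 - j/2)
sqrt(-45391 + p(111, 6)) = sqrt(-45391 + ((1/2)*6 - 1/2*111)) = sqrt(-45391 + (3 - 111/2)) = sqrt(-45391 - 105/2) = sqrt(-90887/2) = I*sqrt(181774)/2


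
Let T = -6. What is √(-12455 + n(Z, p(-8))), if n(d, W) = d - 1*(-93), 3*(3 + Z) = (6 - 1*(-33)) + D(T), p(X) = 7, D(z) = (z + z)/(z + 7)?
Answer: 2*I*√3089 ≈ 111.16*I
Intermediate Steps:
D(z) = 2*z/(7 + z) (D(z) = (2*z)/(7 + z) = 2*z/(7 + z))
Z = 6 (Z = -3 + ((6 - 1*(-33)) + 2*(-6)/(7 - 6))/3 = -3 + ((6 + 33) + 2*(-6)/1)/3 = -3 + (39 + 2*(-6)*1)/3 = -3 + (39 - 12)/3 = -3 + (⅓)*27 = -3 + 9 = 6)
n(d, W) = 93 + d (n(d, W) = d + 93 = 93 + d)
√(-12455 + n(Z, p(-8))) = √(-12455 + (93 + 6)) = √(-12455 + 99) = √(-12356) = 2*I*√3089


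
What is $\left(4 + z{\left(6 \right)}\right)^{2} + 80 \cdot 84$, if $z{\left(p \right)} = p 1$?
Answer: $6820$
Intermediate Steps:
$z{\left(p \right)} = p$
$\left(4 + z{\left(6 \right)}\right)^{2} + 80 \cdot 84 = \left(4 + 6\right)^{2} + 80 \cdot 84 = 10^{2} + 6720 = 100 + 6720 = 6820$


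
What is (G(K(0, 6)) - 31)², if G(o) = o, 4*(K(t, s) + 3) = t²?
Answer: 1156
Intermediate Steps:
K(t, s) = -3 + t²/4
(G(K(0, 6)) - 31)² = ((-3 + (¼)*0²) - 31)² = ((-3 + (¼)*0) - 31)² = ((-3 + 0) - 31)² = (-3 - 31)² = (-34)² = 1156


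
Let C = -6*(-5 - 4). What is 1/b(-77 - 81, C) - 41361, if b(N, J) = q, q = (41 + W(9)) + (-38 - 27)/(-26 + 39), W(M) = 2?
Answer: -1571717/38 ≈ -41361.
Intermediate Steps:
C = 54 (C = -6*(-9) = 54)
q = 38 (q = (41 + 2) + (-38 - 27)/(-26 + 39) = 43 - 65/13 = 43 - 65*1/13 = 43 - 5 = 38)
b(N, J) = 38
1/b(-77 - 81, C) - 41361 = 1/38 - 41361 = -1571717/38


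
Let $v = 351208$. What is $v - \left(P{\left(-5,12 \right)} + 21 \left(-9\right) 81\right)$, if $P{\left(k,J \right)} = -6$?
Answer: $366523$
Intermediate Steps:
$v - \left(P{\left(-5,12 \right)} + 21 \left(-9\right) 81\right) = 351208 - \left(-6 + 21 \left(-9\right) 81\right) = 351208 - \left(-6 - 15309\right) = 351208 - -15315 = 351208 + 15315 = 366523$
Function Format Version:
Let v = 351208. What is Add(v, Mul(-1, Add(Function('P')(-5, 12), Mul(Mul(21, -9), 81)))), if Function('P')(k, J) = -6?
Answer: 366523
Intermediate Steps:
Add(v, Mul(-1, Add(Function('P')(-5, 12), Mul(Mul(21, -9), 81)))) = Add(351208, Mul(-1, Add(-6, Mul(Mul(21, -9), 81)))) = Add(351208, Mul(-1, Add(-6, Mul(-189, 81)))) = Add(351208, Mul(-1, Add(-6, -15309))) = Add(351208, Mul(-1, -15315)) = Add(351208, 15315) = 366523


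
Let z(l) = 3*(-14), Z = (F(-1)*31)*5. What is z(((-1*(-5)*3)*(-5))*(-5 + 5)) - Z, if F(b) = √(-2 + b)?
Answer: -42 - 155*I*√3 ≈ -42.0 - 268.47*I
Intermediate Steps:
Z = 155*I*√3 (Z = (√(-2 - 1)*31)*5 = (√(-3)*31)*5 = ((I*√3)*31)*5 = (31*I*√3)*5 = 155*I*√3 ≈ 268.47*I)
z(l) = -42
z(((-1*(-5)*3)*(-5))*(-5 + 5)) - Z = -42 - 155*I*√3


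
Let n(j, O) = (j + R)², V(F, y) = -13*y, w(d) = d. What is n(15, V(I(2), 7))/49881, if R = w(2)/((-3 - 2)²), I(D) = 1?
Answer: 10933/2398125 ≈ 0.0045590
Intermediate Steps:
R = 2/25 (R = 2/((-3 - 2)²) = 2/((-5)²) = 2/25 ≈ 0.080000)
n(j, O) = (2/25 + j)² (n(j, O) = (j + 2/25)² = (2/25 + j)²)
n(15, V(I(2), 7))/49881 = ((2 + 25*15)²/625)/49881 = ((2 + 375)²/625)*(1/49881) = ((1/625)*377²)*(1/49881) = ((1/625)*142129)*(1/49881) = (142129/625)*(1/49881) = 10933/2398125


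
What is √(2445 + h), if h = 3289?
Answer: √5734 ≈ 75.723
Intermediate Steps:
√(2445 + h) = √(2445 + 3289) = √5734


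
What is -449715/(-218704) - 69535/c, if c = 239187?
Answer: 92358399065/52311153648 ≈ 1.7656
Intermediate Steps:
-449715/(-218704) - 69535/c = -449715/(-218704) - 69535/239187 = -449715*(-1/218704) - 69535*1/239187 = 449715/218704 - 69535/239187 = 92358399065/52311153648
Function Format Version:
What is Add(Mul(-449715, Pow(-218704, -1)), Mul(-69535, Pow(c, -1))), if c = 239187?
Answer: Rational(92358399065, 52311153648) ≈ 1.7656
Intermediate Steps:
Add(Mul(-449715, Pow(-218704, -1)), Mul(-69535, Pow(c, -1))) = Add(Mul(-449715, Pow(-218704, -1)), Mul(-69535, Pow(239187, -1))) = Add(Mul(-449715, Rational(-1, 218704)), Mul(-69535, Rational(1, 239187))) = Add(Rational(449715, 218704), Rational(-69535, 239187)) = Rational(92358399065, 52311153648)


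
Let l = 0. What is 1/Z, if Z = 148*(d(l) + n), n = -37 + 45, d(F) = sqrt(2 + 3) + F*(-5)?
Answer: 2/2183 - sqrt(5)/8732 ≈ 0.00066009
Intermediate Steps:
d(F) = sqrt(5) - 5*F
n = 8
Z = 1184 + 148*sqrt(5) (Z = 148*((sqrt(5) - 5*0) + 8) = 148*((sqrt(5) + 0) + 8) = 148*(sqrt(5) + 8) = 148*(8 + sqrt(5)) = 1184 + 148*sqrt(5) ≈ 1514.9)
1/Z = 1/(1184 + 148*sqrt(5))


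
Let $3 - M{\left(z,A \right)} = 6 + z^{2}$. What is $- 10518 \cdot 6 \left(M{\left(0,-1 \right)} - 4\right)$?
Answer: $441756$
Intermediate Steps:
$M{\left(z,A \right)} = -3 - z^{2}$ ($M{\left(z,A \right)} = 3 - \left(6 + z^{2}\right) = -3 - z^{2}$)
$- 10518 \cdot 6 \left(M{\left(0,-1 \right)} - 4\right) = - 10518 \cdot 6 \left(\left(-3 - 0^{2}\right) - 4\right) = - 10518 \cdot 6 \left(\left(-3 - 0\right) - 4\right) = - 10518 \cdot 6 \left(\left(-3 + 0\right) - 4\right) = - 10518 \cdot 6 \left(-3 - 4\right) = - 10518 \cdot 6 \left(-7\right) = \left(-10518\right) \left(-42\right) = 441756$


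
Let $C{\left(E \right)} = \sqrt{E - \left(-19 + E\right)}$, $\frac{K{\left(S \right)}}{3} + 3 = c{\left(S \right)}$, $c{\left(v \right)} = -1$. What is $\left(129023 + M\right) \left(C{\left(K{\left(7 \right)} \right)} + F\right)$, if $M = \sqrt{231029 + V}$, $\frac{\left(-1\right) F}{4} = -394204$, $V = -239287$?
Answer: $\left(129023 + i \sqrt{8258}\right) \left(1576816 + \sqrt{19}\right) \approx 2.0345 \cdot 10^{11} + 1.4329 \cdot 10^{8} i$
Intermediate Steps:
$F = 1576816$ ($F = \left(-4\right) \left(-394204\right) = 1576816$)
$K{\left(S \right)} = -12$ ($K{\left(S \right)} = -9 + 3 \left(-1\right) = -9 - 3 = -12$)
$C{\left(E \right)} = \sqrt{19}$
$M = i \sqrt{8258}$ ($M = \sqrt{231029 - 239287} = \sqrt{-8258} = i \sqrt{8258} \approx 90.874 i$)
$\left(129023 + M\right) \left(C{\left(K{\left(7 \right)} \right)} + F\right) = \left(129023 + i \sqrt{8258}\right) \left(\sqrt{19} + 1576816\right) = \left(129023 + i \sqrt{8258}\right) \left(1576816 + \sqrt{19}\right)$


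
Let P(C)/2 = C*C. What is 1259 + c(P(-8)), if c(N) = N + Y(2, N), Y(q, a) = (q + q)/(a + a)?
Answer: 88769/64 ≈ 1387.0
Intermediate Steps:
Y(q, a) = q/a (Y(q, a) = (2*q)/((2*a)) = (2*q)*(1/(2*a)) = q/a)
P(C) = 2*C² (P(C) = 2*(C*C) = 2*C²)
c(N) = N + 2/N
1259 + c(P(-8)) = 1259 + (2*(-8)² + 2/((2*(-8)²))) = 1259 + (2*64 + 2/((2*64))) = 1259 + (128 + 2/128) = 1259 + (128 + 2*(1/128)) = 1259 + (128 + 1/64) = 1259 + 8193/64 = 88769/64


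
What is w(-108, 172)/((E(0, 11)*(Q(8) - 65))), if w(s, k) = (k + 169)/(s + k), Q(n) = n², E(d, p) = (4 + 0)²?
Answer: -341/1024 ≈ -0.33301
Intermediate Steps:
E(d, p) = 16 (E(d, p) = 4² = 16)
w(s, k) = (169 + k)/(k + s)
w(-108, 172)/((E(0, 11)*(Q(8) - 65))) = ((169 + 172)/(172 - 108))/((16*(8² - 65))) = (341/64)/((16*(64 - 65))) = ((1/64)*341)/((16*(-1))) = (341/64)/(-16) = (341/64)*(-1/16) = -341/1024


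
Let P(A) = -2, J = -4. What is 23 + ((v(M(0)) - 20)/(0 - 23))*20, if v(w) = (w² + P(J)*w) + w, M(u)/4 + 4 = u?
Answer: -4511/23 ≈ -196.13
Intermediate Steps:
M(u) = -16 + 4*u
v(w) = w² - w (v(w) = (w² - 2*w) + w = w² - w)
23 + ((v(M(0)) - 20)/(0 - 23))*20 = 23 + (((-16 + 4*0)*(-1 + (-16 + 4*0)) - 20)/(0 - 23))*20 = 23 + (((-16 + 0)*(-1 + (-16 + 0)) - 20)/(-23))*20 = 23 + ((-16*(-1 - 16) - 20)*(-1/23))*20 = 23 + ((-16*(-17) - 20)*(-1/23))*20 = 23 + ((272 - 20)*(-1/23))*20 = 23 + (252*(-1/23))*20 = 23 - 252/23*20 = 23 - 5040/23 = -4511/23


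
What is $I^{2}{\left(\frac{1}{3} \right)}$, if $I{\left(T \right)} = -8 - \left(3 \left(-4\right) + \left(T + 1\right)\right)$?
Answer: $\frac{64}{9} \approx 7.1111$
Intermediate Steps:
$I{\left(T \right)} = 3 - T$ ($I{\left(T \right)} = -8 - \left(-12 + \left(1 + T\right)\right) = -8 - \left(-11 + T\right) = 3 - T$)
$I^{2}{\left(\frac{1}{3} \right)} = \left(3 - \frac{1}{3}\right)^{2} = \left(\frac{8}{3}\right)^{2} = \frac{64}{9}$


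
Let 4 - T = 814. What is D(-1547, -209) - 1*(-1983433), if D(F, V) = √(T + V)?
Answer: 1983433 + I*√1019 ≈ 1.9834e+6 + 31.922*I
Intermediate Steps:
T = -810 (T = 4 - 1*814 = 4 - 814 = -810)
D(F, V) = √(-810 + V)
D(-1547, -209) - 1*(-1983433) = √(-810 - 209) - 1*(-1983433) = √(-1019) + 1983433 = I*√1019 + 1983433 = 1983433 + I*√1019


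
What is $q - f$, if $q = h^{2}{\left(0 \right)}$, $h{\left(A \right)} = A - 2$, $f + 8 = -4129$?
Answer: $4141$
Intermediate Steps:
$f = -4137$ ($f = -8 - 4129 = -4137$)
$h{\left(A \right)} = -2 + A$
$q = 4$ ($q = \left(-2 + 0\right)^{2} = \left(-2\right)^{2} = 4$)
$q - f = 4 - -4137 = 4 + 4137 = 4141$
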